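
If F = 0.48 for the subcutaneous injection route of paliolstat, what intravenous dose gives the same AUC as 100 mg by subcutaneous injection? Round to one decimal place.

D_iv = 48.0 mg

Systemic exposure from an extravascular dose = F × D_ev, so the equivalent IV dose is F × D_ev.
D_iv = F × D_ev = 0.48 × 100 = 48 mg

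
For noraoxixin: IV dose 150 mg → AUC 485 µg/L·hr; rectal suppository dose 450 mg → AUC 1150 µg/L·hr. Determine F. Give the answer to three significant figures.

F = (AUC_ev / D_ev) / (AUC_iv / D_iv)
  = (1150/450) / (485/150)
  = 2.55556 / 3.23333 = 0.7904

F = 0.790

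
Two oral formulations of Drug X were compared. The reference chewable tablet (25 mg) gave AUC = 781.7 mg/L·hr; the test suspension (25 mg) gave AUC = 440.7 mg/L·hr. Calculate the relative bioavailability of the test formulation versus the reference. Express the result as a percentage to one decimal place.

F_rel = 56.4%

F_rel = (AUC_test/D_test) / (AUC_ref/D_ref)
      = (440.7/25) / (781.7/25)
      = 17.628 / 31.268 = 0.5638 = 56.38%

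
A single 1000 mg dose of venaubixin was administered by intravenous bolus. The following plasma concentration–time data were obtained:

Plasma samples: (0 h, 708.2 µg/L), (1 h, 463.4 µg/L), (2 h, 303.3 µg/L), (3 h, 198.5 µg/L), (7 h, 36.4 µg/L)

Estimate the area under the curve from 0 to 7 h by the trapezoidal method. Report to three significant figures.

Trapezoidal AUC_0→7:
  [0→1]: (708.2+463.4)/2 × 1 = 585.8
  [1→2]: (463.4+303.3)/2 × 1 = 383.35
  [2→3]: (303.3+198.5)/2 × 1 = 250.9
  [3→7]: (198.5+36.4)/2 × 4 = 469.8
  Sum = 1689.85 µg/L·h

AUC = 1690 µg/L·h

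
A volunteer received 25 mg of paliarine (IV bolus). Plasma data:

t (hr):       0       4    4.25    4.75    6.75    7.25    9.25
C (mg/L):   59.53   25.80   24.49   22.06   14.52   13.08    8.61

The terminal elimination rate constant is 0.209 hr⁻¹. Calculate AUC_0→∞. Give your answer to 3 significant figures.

Trapezoidal AUC_0→9.25:
  [0→4]: (59.53+25.80)/2 × 4 = 170.66
  [4→4.25]: (25.80+24.49)/2 × 0.25 = 6.28625
  [4.25→4.75]: (24.49+22.06)/2 × 0.5 = 11.6375
  [4.75→6.75]: (22.06+14.52)/2 × 2 = 36.58
  [6.75→7.25]: (14.52+13.08)/2 × 0.5 = 6.9
  [7.25→9.25]: (13.08+8.61)/2 × 2 = 21.69
  Sum = 253.75375 mg/L·hr
Extrapolated tail: C_last / k_e = 8.61 / 0.209 = 41.196
AUC_0→∞ = 253.75375 + 41.196 = 294.94975 mg/L·hr

AUC = 295 mg/L·hr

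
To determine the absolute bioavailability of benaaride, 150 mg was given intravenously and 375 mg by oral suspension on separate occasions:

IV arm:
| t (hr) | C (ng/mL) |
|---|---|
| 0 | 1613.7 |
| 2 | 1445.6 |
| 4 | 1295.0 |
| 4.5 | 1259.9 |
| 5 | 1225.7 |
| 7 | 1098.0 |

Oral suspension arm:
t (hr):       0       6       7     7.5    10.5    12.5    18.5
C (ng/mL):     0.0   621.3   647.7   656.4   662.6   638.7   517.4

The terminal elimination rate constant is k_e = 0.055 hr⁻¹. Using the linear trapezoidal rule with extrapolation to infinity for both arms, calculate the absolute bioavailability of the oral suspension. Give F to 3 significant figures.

F = 0.259

Trapezoidal AUC_0→7 (IV):
  [0→2]: (1613.7+1445.6)/2 × 2 = 3059.3
  [2→4]: (1445.6+1295.0)/2 × 2 = 2740.6
  [4→4.5]: (1295.0+1259.9)/2 × 0.5 = 638.725
  [4.5→5]: (1259.9+1225.7)/2 × 0.5 = 621.4
  [5→7]: (1225.7+1098.0)/2 × 2 = 2323.7
  Sum = 9383.725 ng/mL·hr
IV tail: 1098.0/0.055 = 19963.636; AUC_iv,0→∞ = 9383.725 + 19963.636 = 29347.361 ng/mL·hr
Trapezoidal AUC_0→18.5 (oral suspension):
  [0→6]: (0.0+621.3)/2 × 6 = 1863.9
  [6→7]: (621.3+647.7)/2 × 1 = 634.5
  [7→7.5]: (647.7+656.4)/2 × 0.5 = 326.025
  [7.5→10.5]: (656.4+662.6)/2 × 3 = 1978.5
  [10.5→12.5]: (662.6+638.7)/2 × 2 = 1301.3
  [12.5→18.5]: (638.7+517.4)/2 × 6 = 3468.3
  Sum = 9572.525 ng/mL·hr
oral suspension tail: 517.4/0.055 = 9407.273; AUC_ev,0→∞ = 9572.525 + 9407.273 = 18979.798 ng/mL·hr
F = (AUC_ev/D_ev)/(AUC_iv/D_iv) = (18979.798/375)/(29347.361/150) = 50.6128/195.649 = 0.2587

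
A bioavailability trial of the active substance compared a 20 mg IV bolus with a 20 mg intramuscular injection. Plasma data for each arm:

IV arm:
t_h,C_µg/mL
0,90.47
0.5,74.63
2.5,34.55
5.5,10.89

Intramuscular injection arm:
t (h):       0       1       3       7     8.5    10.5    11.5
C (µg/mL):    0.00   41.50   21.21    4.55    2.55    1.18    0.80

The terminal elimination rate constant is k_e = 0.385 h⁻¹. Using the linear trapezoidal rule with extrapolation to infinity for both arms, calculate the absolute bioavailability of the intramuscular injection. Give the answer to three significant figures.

Trapezoidal AUC_0→5.5 (IV):
  [0→0.5]: (90.47+74.63)/2 × 0.5 = 41.275
  [0.5→2.5]: (74.63+34.55)/2 × 2 = 109.18
  [2.5→5.5]: (34.55+10.89)/2 × 3 = 68.16
  Sum = 218.615 µg/mL·h
IV tail: 10.89/0.385 = 28.286; AUC_iv,0→∞ = 218.615 + 28.286 = 246.901 µg/mL·h
Trapezoidal AUC_0→11.5 (intramuscular injection):
  [0→1]: (0.00+41.50)/2 × 1 = 20.75
  [1→3]: (41.50+21.21)/2 × 2 = 62.71
  [3→7]: (21.21+4.55)/2 × 4 = 51.52
  [7→8.5]: (4.55+2.55)/2 × 1.5 = 5.325
  [8.5→10.5]: (2.55+1.18)/2 × 2 = 3.73
  [10.5→11.5]: (1.18+0.80)/2 × 1 = 0.99
  Sum = 145.025 µg/mL·h
intramuscular injection tail: 0.80/0.385 = 2.078; AUC_ev,0→∞ = 145.025 + 2.078 = 147.103 µg/mL·h
F = (AUC_ev/D_ev)/(AUC_iv/D_iv) = (147.103/20)/(246.901/20) = 7.35515/12.34505 = 0.5958

F = 0.596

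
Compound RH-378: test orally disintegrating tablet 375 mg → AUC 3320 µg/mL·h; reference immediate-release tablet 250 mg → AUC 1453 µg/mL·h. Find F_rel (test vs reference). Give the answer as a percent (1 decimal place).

F_rel = (AUC_test/D_test) / (AUC_ref/D_ref)
      = (3320/375) / (1453/250)
      = 8.85333 / 5.812 = 1.5233 = 152.33%

F_rel = 152.3%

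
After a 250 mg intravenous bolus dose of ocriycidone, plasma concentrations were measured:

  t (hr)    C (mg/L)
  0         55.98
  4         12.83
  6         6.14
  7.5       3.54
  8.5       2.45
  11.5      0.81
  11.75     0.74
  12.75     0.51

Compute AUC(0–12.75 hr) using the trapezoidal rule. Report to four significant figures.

AUC = 172.6 mg/L·hr

Trapezoidal AUC_0→12.75:
  [0→4]: (55.98+12.83)/2 × 4 = 137.62
  [4→6]: (12.83+6.14)/2 × 2 = 18.97
  [6→7.5]: (6.14+3.54)/2 × 1.5 = 7.26
  [7.5→8.5]: (3.54+2.45)/2 × 1 = 2.995
  [8.5→11.5]: (2.45+0.81)/2 × 3 = 4.89
  [11.5→11.75]: (0.81+0.74)/2 × 0.25 = 0.19375
  [11.75→12.75]: (0.74+0.51)/2 × 1 = 0.625
  Sum = 172.55375 mg/L·hr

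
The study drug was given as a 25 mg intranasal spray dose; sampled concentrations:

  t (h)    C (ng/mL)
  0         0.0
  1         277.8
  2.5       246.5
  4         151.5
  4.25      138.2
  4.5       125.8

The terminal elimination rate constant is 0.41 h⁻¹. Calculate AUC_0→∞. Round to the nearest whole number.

AUC = 1207 ng/mL·h

Trapezoidal AUC_0→4.5:
  [0→1]: (0.0+277.8)/2 × 1 = 138.9
  [1→2.5]: (277.8+246.5)/2 × 1.5 = 393.225
  [2.5→4]: (246.5+151.5)/2 × 1.5 = 298.5
  [4→4.25]: (151.5+138.2)/2 × 0.25 = 36.2125
  [4.25→4.5]: (138.2+125.8)/2 × 0.25 = 33.0
  Sum = 899.8375 ng/mL·h
Extrapolated tail: C_last / k_e = 125.8 / 0.41 = 306.829
AUC_0→∞ = 899.8375 + 306.829 = 1206.6665 ng/mL·h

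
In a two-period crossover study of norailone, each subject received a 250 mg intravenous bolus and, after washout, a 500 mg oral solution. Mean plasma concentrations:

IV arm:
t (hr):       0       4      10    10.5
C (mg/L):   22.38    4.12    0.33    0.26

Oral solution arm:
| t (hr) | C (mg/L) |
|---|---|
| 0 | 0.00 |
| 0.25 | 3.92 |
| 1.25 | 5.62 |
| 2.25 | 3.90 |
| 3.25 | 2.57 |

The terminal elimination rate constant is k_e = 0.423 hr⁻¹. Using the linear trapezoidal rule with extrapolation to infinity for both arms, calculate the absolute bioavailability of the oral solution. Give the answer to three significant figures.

F = 0.144

Trapezoidal AUC_0→10.5 (IV):
  [0→4]: (22.38+4.12)/2 × 4 = 53.0
  [4→10]: (4.12+0.33)/2 × 6 = 13.35
  [10→10.5]: (0.33+0.26)/2 × 0.5 = 0.1475
  Sum = 66.4975 mg/L·hr
IV tail: 0.26/0.423 = 0.615; AUC_iv,0→∞ = 66.4975 + 0.615 = 67.1125 mg/L·hr
Trapezoidal AUC_0→3.25 (oral solution):
  [0→0.25]: (0.00+3.92)/2 × 0.25 = 0.49
  [0.25→1.25]: (3.92+5.62)/2 × 1 = 4.77
  [1.25→2.25]: (5.62+3.90)/2 × 1 = 4.76
  [2.25→3.25]: (3.90+2.57)/2 × 1 = 3.235
  Sum = 13.255 mg/L·hr
oral solution tail: 2.57/0.423 = 6.076; AUC_ev,0→∞ = 13.255 + 6.076 = 19.331 mg/L·hr
F = (AUC_ev/D_ev)/(AUC_iv/D_iv) = (19.331/500)/(67.1125/250) = 0.038662/0.26845 = 0.1440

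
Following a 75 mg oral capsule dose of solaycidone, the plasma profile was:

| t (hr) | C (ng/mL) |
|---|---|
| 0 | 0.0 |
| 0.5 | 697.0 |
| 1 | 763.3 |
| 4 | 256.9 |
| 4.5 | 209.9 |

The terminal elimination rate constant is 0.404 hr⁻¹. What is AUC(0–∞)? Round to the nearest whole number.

AUC = 2706 ng/mL·hr

Trapezoidal AUC_0→4.5:
  [0→0.5]: (0.0+697.0)/2 × 0.5 = 174.25
  [0.5→1]: (697.0+763.3)/2 × 0.5 = 365.075
  [1→4]: (763.3+256.9)/2 × 3 = 1530.3
  [4→4.5]: (256.9+209.9)/2 × 0.5 = 116.7
  Sum = 2186.325 ng/mL·hr
Extrapolated tail: C_last / k_e = 209.9 / 0.404 = 519.554
AUC_0→∞ = 2186.325 + 519.554 = 2705.879 ng/mL·hr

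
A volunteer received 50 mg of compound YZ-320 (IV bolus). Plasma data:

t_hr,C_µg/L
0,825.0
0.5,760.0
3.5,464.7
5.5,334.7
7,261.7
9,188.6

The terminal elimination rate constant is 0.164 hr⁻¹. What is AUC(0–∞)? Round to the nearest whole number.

Trapezoidal AUC_0→9:
  [0→0.5]: (825.0+760.0)/2 × 0.5 = 396.25
  [0.5→3.5]: (760.0+464.7)/2 × 3 = 1837.05
  [3.5→5.5]: (464.7+334.7)/2 × 2 = 799.4
  [5.5→7]: (334.7+261.7)/2 × 1.5 = 447.3
  [7→9]: (261.7+188.6)/2 × 2 = 450.3
  Sum = 3930.3 µg/L·hr
Extrapolated tail: C_last / k_e = 188.6 / 0.164 = 1150.000
AUC_0→∞ = 3930.3 + 1150.000 = 5080.3 µg/L·hr

AUC = 5080 µg/L·hr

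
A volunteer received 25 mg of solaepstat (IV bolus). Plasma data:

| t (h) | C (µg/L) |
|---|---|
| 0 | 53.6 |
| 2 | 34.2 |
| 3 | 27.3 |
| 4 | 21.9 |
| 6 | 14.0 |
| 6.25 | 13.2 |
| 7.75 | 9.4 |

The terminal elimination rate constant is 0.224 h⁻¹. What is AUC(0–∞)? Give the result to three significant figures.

AUC = 241 µg/L·h

Trapezoidal AUC_0→7.75:
  [0→2]: (53.6+34.2)/2 × 2 = 87.8
  [2→3]: (34.2+27.3)/2 × 1 = 30.75
  [3→4]: (27.3+21.9)/2 × 1 = 24.6
  [4→6]: (21.9+14.0)/2 × 2 = 35.9
  [6→6.25]: (14.0+13.2)/2 × 0.25 = 3.4
  [6.25→7.75]: (13.2+9.4)/2 × 1.5 = 16.95
  Sum = 199.4 µg/L·h
Extrapolated tail: C_last / k_e = 9.4 / 0.224 = 41.964
AUC_0→∞ = 199.4 + 41.964 = 241.364 µg/L·h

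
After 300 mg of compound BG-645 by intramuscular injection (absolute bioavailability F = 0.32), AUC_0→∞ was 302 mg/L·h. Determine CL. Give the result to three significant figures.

CL = F × Dose / AUC_0→∞
   = 0.32 × 300 / 302 = 0.317881 L/h

CL = 0.318 L/h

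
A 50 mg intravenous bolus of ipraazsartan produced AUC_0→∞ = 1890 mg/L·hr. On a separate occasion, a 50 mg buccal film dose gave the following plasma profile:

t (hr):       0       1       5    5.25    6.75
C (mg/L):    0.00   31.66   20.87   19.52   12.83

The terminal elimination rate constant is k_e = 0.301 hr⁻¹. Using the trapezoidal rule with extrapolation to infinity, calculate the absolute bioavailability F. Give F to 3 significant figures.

Trapezoidal AUC_0→6.75 (buccal film):
  [0→1]: (0.00+31.66)/2 × 1 = 15.83
  [1→5]: (31.66+20.87)/2 × 4 = 105.06
  [5→5.25]: (20.87+19.52)/2 × 0.25 = 5.04875
  [5.25→6.75]: (19.52+12.83)/2 × 1.5 = 24.2625
  Sum = 150.20125 mg/L·hr
Tail: C_last/k_e = 12.83/0.301 = 42.625
AUC_0→∞ (buccal film) = 150.20125 + 42.625 = 192.82625 mg/L·hr
F = (AUC_ev/D_ev)/(AUC_iv/D_iv) = (192.82625/50)/(1890/50) = 3.856525/37.8 = 0.1020

F = 0.102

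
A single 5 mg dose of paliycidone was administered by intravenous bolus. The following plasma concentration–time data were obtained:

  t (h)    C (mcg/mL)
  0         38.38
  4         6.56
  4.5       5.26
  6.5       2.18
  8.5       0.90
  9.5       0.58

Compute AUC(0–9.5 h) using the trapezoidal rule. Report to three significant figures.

AUC = 104 mcg/mL·h

Trapezoidal AUC_0→9.5:
  [0→4]: (38.38+6.56)/2 × 4 = 89.88
  [4→4.5]: (6.56+5.26)/2 × 0.5 = 2.955
  [4.5→6.5]: (5.26+2.18)/2 × 2 = 7.44
  [6.5→8.5]: (2.18+0.90)/2 × 2 = 3.08
  [8.5→9.5]: (0.90+0.58)/2 × 1 = 0.74
  Sum = 104.095 mcg/mL·h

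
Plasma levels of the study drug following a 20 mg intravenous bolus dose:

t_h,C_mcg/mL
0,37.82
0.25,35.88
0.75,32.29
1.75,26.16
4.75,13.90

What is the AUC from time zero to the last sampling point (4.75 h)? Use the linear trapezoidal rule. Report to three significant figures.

AUC = 116 mcg/mL·h

Trapezoidal AUC_0→4.75:
  [0→0.25]: (37.82+35.88)/2 × 0.25 = 9.2125
  [0.25→0.75]: (35.88+32.29)/2 × 0.5 = 17.0425
  [0.75→1.75]: (32.29+26.16)/2 × 1 = 29.225
  [1.75→4.75]: (26.16+13.90)/2 × 3 = 60.09
  Sum = 115.57 mcg/mL·h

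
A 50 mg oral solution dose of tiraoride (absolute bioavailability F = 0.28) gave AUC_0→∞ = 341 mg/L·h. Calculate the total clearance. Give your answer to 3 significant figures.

CL = 0.0411 L/h

CL = F × Dose / AUC_0→∞
   = 0.28 × 50 / 341 = 0.0410557 L/h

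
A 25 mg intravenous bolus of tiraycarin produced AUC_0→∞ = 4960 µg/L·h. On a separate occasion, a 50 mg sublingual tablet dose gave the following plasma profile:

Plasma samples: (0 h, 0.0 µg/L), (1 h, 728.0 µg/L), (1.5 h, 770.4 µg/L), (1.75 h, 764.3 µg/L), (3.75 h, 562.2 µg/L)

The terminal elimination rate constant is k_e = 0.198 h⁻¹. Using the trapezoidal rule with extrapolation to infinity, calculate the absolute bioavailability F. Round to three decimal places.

Trapezoidal AUC_0→3.75 (sublingual tablet):
  [0→1]: (0.0+728.0)/2 × 1 = 364.0
  [1→1.5]: (728.0+770.4)/2 × 0.5 = 374.6
  [1.5→1.75]: (770.4+764.3)/2 × 0.25 = 191.8375
  [1.75→3.75]: (764.3+562.2)/2 × 2 = 1326.5
  Sum = 2256.9375 µg/L·h
Tail: C_last/k_e = 562.2/0.198 = 2839.394
AUC_0→∞ (sublingual tablet) = 2256.9375 + 2839.394 = 5096.3315 µg/L·h
F = (AUC_ev/D_ev)/(AUC_iv/D_iv) = (5096.3315/50)/(4960/25) = 101.92663/198.4 = 0.5137

F = 0.514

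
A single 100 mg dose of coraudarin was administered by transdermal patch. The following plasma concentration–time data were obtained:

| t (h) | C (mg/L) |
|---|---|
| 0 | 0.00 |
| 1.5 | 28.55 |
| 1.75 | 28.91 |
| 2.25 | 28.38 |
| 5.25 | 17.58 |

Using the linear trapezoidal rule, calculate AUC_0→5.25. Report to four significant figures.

AUC = 111.9 mg/L·h

Trapezoidal AUC_0→5.25:
  [0→1.5]: (0.00+28.55)/2 × 1.5 = 21.4125
  [1.5→1.75]: (28.55+28.91)/2 × 0.25 = 7.1825
  [1.75→2.25]: (28.91+28.38)/2 × 0.5 = 14.3225
  [2.25→5.25]: (28.38+17.58)/2 × 3 = 68.94
  Sum = 111.8575 mg/L·h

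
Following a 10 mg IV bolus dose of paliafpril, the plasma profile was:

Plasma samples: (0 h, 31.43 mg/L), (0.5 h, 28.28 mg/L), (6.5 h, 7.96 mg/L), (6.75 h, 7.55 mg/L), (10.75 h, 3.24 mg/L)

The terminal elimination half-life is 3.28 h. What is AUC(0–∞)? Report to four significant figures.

Trapezoidal AUC_0→10.75:
  [0→0.5]: (31.43+28.28)/2 × 0.5 = 14.9275
  [0.5→6.5]: (28.28+7.96)/2 × 6 = 108.72
  [6.5→6.75]: (7.96+7.55)/2 × 0.25 = 1.93875
  [6.75→10.75]: (7.55+3.24)/2 × 4 = 21.58
  Sum = 147.16625 mg/L·h
k_e = ln2 / t½ = 0.693147 / 3.28 = 0.2113 h^-1
Extrapolated tail: C_last / k_e = 3.24 / 0.2113 = 15.334
AUC_0→∞ = 147.16625 + 15.334 = 162.50025 mg/L·h

AUC = 162.5 mg/L·h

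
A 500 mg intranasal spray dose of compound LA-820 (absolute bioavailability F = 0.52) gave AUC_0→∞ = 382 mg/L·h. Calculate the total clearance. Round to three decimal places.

CL = 0.681 L/h

CL = F × Dose / AUC_0→∞
   = 0.52 × 500 / 382 = 0.680628 L/h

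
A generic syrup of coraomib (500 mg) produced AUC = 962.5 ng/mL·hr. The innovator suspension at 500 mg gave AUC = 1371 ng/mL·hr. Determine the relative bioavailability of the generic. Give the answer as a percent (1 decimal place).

F_rel = (AUC_test/D_test) / (AUC_ref/D_ref)
      = (962.5/500) / (1371/500)
      = 1.925 / 2.742 = 0.7020 = 70.20%

F_rel = 70.2%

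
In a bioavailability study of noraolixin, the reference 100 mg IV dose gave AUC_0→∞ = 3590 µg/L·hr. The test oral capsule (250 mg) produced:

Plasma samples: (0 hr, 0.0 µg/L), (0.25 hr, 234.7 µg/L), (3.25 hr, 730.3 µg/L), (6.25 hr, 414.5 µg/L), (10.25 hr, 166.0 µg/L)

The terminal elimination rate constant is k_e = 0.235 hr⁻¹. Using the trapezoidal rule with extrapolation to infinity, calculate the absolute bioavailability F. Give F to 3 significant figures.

F = 0.564

Trapezoidal AUC_0→10.25 (oral capsule):
  [0→0.25]: (0.0+234.7)/2 × 0.25 = 29.3375
  [0.25→3.25]: (234.7+730.3)/2 × 3 = 1447.5
  [3.25→6.25]: (730.3+414.5)/2 × 3 = 1717.2
  [6.25→10.25]: (414.5+166.0)/2 × 4 = 1161.0
  Sum = 4355.0375 µg/L·hr
Tail: C_last/k_e = 166.0/0.235 = 706.383
AUC_0→∞ (oral capsule) = 4355.0375 + 706.383 = 5061.4205 µg/L·hr
F = (AUC_ev/D_ev)/(AUC_iv/D_iv) = (5061.4205/250)/(3590/100) = 20.245682/35.9 = 0.5639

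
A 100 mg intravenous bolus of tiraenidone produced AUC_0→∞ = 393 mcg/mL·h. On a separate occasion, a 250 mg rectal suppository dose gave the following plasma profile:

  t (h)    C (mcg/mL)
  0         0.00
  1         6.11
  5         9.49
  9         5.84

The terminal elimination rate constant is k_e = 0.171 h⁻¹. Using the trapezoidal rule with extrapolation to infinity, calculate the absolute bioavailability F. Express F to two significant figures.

F = 0.10

Trapezoidal AUC_0→9 (rectal suppository):
  [0→1]: (0.00+6.11)/2 × 1 = 3.055
  [1→5]: (6.11+9.49)/2 × 4 = 31.2
  [5→9]: (9.49+5.84)/2 × 4 = 30.66
  Sum = 64.915 mcg/mL·h
Tail: C_last/k_e = 5.84/0.171 = 34.152
AUC_0→∞ (rectal suppository) = 64.915 + 34.152 = 99.067 mcg/mL·h
F = (AUC_ev/D_ev)/(AUC_iv/D_iv) = (99.067/250)/(393/100) = 0.396268/3.93 = 0.1008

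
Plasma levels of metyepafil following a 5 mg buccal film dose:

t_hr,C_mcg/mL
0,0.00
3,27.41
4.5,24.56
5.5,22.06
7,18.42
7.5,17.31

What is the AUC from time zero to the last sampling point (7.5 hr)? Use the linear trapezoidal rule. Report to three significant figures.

Trapezoidal AUC_0→7.5:
  [0→3]: (0.00+27.41)/2 × 3 = 41.115
  [3→4.5]: (27.41+24.56)/2 × 1.5 = 38.9775
  [4.5→5.5]: (24.56+22.06)/2 × 1 = 23.31
  [5.5→7]: (22.06+18.42)/2 × 1.5 = 30.36
  [7→7.5]: (18.42+17.31)/2 × 0.5 = 8.9325
  Sum = 142.695 mcg/mL·hr

AUC = 143 mcg/mL·hr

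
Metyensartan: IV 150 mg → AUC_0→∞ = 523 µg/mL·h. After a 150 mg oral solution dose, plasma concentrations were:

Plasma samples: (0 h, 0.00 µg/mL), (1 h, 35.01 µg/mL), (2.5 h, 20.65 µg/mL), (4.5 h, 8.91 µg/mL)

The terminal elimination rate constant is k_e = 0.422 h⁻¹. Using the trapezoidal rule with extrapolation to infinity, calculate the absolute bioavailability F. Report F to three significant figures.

Trapezoidal AUC_0→4.5 (oral solution):
  [0→1]: (0.00+35.01)/2 × 1 = 17.505
  [1→2.5]: (35.01+20.65)/2 × 1.5 = 41.745
  [2.5→4.5]: (20.65+8.91)/2 × 2 = 29.56
  Sum = 88.81 µg/mL·h
Tail: C_last/k_e = 8.91/0.422 = 21.114
AUC_0→∞ (oral solution) = 88.81 + 21.114 = 109.924 µg/mL·h
F = (AUC_ev/D_ev)/(AUC_iv/D_iv) = (109.924/150)/(523/150) = 0.732827/3.48667 = 0.2102

F = 0.210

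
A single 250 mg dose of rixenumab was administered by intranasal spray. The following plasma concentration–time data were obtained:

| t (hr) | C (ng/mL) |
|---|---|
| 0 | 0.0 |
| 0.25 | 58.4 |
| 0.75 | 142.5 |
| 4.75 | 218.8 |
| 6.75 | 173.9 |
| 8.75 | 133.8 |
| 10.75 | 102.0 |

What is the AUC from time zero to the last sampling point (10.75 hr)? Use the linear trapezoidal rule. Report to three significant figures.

Trapezoidal AUC_0→10.75:
  [0→0.25]: (0.0+58.4)/2 × 0.25 = 7.3
  [0.25→0.75]: (58.4+142.5)/2 × 0.5 = 50.225
  [0.75→4.75]: (142.5+218.8)/2 × 4 = 722.6
  [4.75→6.75]: (218.8+173.9)/2 × 2 = 392.7
  [6.75→8.75]: (173.9+133.8)/2 × 2 = 307.7
  [8.75→10.75]: (133.8+102.0)/2 × 2 = 235.8
  Sum = 1716.325 ng/mL·hr

AUC = 1720 ng/mL·hr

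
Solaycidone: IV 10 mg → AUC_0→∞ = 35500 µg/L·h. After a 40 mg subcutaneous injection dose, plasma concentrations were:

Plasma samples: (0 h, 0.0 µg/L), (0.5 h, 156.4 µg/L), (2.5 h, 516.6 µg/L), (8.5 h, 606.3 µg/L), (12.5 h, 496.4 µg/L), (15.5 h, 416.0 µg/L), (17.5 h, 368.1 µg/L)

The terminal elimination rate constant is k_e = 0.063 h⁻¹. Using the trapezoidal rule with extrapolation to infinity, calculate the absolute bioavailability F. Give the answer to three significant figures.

F = 0.101

Trapezoidal AUC_0→17.5 (subcutaneous injection):
  [0→0.5]: (0.0+156.4)/2 × 0.5 = 39.1
  [0.5→2.5]: (156.4+516.6)/2 × 2 = 673.0
  [2.5→8.5]: (516.6+606.3)/2 × 6 = 3368.7
  [8.5→12.5]: (606.3+496.4)/2 × 4 = 2205.4
  [12.5→15.5]: (496.4+416.0)/2 × 3 = 1368.6
  [15.5→17.5]: (416.0+368.1)/2 × 2 = 784.1
  Sum = 8438.9 µg/L·h
Tail: C_last/k_e = 368.1/0.063 = 5842.857
AUC_0→∞ (subcutaneous injection) = 8438.9 + 5842.857 = 14281.757 µg/L·h
F = (AUC_ev/D_ev)/(AUC_iv/D_iv) = (14281.757/40)/(35500/10) = 357.044/3550 = 0.1006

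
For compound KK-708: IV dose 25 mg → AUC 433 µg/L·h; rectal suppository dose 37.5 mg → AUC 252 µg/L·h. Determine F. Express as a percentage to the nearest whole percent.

F = 39%

F = (AUC_ev / D_ev) / (AUC_iv / D_iv)
  = (252/37.5) / (433/25)
  = 6.72 / 17.32 = 0.3880
  = 38.80%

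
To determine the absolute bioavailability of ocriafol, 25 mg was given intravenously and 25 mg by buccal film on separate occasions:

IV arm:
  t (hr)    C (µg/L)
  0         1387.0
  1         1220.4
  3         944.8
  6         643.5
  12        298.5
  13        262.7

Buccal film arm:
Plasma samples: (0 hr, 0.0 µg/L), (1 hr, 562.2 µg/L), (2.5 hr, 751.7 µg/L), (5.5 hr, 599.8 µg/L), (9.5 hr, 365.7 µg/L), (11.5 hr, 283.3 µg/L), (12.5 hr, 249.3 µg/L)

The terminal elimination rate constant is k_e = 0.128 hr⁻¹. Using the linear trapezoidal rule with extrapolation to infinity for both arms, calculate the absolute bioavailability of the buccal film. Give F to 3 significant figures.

F = 0.735

Trapezoidal AUC_0→13 (IV):
  [0→1]: (1387.0+1220.4)/2 × 1 = 1303.7
  [1→3]: (1220.4+944.8)/2 × 2 = 2165.2
  [3→6]: (944.8+643.5)/2 × 3 = 2382.45
  [6→12]: (643.5+298.5)/2 × 6 = 2826.0
  [12→13]: (298.5+262.7)/2 × 1 = 280.6
  Sum = 8957.95 µg/L·hr
IV tail: 262.7/0.128 = 2052.344; AUC_iv,0→∞ = 8957.95 + 2052.344 = 11010.294 µg/L·hr
Trapezoidal AUC_0→12.5 (buccal film):
  [0→1]: (0.0+562.2)/2 × 1 = 281.1
  [1→2.5]: (562.2+751.7)/2 × 1.5 = 985.425
  [2.5→5.5]: (751.7+599.8)/2 × 3 = 2027.25
  [5.5→9.5]: (599.8+365.7)/2 × 4 = 1931.0
  [9.5→11.5]: (365.7+283.3)/2 × 2 = 649.0
  [11.5→12.5]: (283.3+249.3)/2 × 1 = 266.3
  Sum = 6140.075 µg/L·hr
buccal film tail: 249.3/0.128 = 1947.656; AUC_ev,0→∞ = 6140.075 + 1947.656 = 8087.731 µg/L·hr
F = (AUC_ev/D_ev)/(AUC_iv/D_iv) = (8087.731/25)/(11010.294/25) = 323.50924/440.41176 = 0.7346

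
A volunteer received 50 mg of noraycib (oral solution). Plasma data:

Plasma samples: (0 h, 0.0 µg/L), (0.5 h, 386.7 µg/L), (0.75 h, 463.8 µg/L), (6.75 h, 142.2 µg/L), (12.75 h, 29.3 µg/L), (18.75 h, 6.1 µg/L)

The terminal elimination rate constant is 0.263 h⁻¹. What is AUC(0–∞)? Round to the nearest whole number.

AUC = 2665 µg/L·h

Trapezoidal AUC_0→18.75:
  [0→0.5]: (0.0+386.7)/2 × 0.5 = 96.675
  [0.5→0.75]: (386.7+463.8)/2 × 0.25 = 106.3125
  [0.75→6.75]: (463.8+142.2)/2 × 6 = 1818.0
  [6.75→12.75]: (142.2+29.3)/2 × 6 = 514.5
  [12.75→18.75]: (29.3+6.1)/2 × 6 = 106.2
  Sum = 2641.6875 µg/L·h
Extrapolated tail: C_last / k_e = 6.1 / 0.263 = 23.194
AUC_0→∞ = 2641.6875 + 23.194 = 2664.8815 µg/L·h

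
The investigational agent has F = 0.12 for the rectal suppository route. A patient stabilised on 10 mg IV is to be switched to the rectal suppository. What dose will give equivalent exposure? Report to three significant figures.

For equal systemic exposure: F × D_ev = D_iv
D_ev = D_iv / F = 10 / 0.12 = 83.3333 mg

D_rectal = 83.3 mg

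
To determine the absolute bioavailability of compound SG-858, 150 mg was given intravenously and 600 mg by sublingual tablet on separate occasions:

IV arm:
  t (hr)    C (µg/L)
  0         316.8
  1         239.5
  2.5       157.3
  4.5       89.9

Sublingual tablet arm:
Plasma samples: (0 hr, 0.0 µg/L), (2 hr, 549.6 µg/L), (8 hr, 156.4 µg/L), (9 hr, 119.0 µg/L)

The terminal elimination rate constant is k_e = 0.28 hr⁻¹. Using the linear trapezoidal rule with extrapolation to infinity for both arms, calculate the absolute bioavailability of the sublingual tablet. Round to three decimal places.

Trapezoidal AUC_0→4.5 (IV):
  [0→1]: (316.8+239.5)/2 × 1 = 278.15
  [1→2.5]: (239.5+157.3)/2 × 1.5 = 297.6
  [2.5→4.5]: (157.3+89.9)/2 × 2 = 247.2
  Sum = 822.95 µg/L·hr
IV tail: 89.9/0.28 = 321.071; AUC_iv,0→∞ = 822.95 + 321.071 = 1144.021 µg/L·hr
Trapezoidal AUC_0→9 (sublingual tablet):
  [0→2]: (0.0+549.6)/2 × 2 = 549.6
  [2→8]: (549.6+156.4)/2 × 6 = 2118.0
  [8→9]: (156.4+119.0)/2 × 1 = 137.7
  Sum = 2805.3 µg/L·hr
sublingual tablet tail: 119.0/0.28 = 425.000; AUC_ev,0→∞ = 2805.3 + 425.000 = 3230.3 µg/L·hr
F = (AUC_ev/D_ev)/(AUC_iv/D_iv) = (3230.3/600)/(1144.021/150) = 5.38383/7.62681 = 0.7059

F = 0.706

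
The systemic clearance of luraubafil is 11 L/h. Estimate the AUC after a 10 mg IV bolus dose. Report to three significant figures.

AUC = 0.909 mg/L·h

AUC_0→∞ = Dose_iv / CL
        = 10 / 11 = 0.909091 mg/L·h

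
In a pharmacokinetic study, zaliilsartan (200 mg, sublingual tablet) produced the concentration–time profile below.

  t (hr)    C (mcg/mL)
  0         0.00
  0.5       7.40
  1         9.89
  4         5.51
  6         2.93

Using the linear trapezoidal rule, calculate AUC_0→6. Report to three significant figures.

Trapezoidal AUC_0→6:
  [0→0.5]: (0.00+7.40)/2 × 0.5 = 1.85
  [0.5→1]: (7.40+9.89)/2 × 0.5 = 4.3225
  [1→4]: (9.89+5.51)/2 × 3 = 23.1
  [4→6]: (5.51+2.93)/2 × 2 = 8.44
  Sum = 37.7125 mcg/mL·hr

AUC = 37.7 mcg/mL·hr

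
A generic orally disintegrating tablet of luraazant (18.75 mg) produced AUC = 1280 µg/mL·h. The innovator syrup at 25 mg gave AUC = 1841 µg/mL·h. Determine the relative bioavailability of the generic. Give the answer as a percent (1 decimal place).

F_rel = (AUC_test/D_test) / (AUC_ref/D_ref)
      = (1280/18.75) / (1841/25)
      = 68.2667 / 73.64 = 0.9270 = 92.70%

F_rel = 92.7%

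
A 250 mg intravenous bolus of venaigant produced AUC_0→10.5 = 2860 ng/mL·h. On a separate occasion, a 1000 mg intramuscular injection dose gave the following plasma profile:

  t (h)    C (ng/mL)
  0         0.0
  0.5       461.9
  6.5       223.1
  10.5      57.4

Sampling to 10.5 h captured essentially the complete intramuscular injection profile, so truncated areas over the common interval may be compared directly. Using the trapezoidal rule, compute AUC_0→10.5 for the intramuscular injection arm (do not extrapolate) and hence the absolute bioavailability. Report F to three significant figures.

Trapezoidal AUC_0→10.5 (intramuscular injection):
  [0→0.5]: (0.0+461.9)/2 × 0.5 = 115.475
  [0.5→6.5]: (461.9+223.1)/2 × 6 = 2055.0
  [6.5→10.5]: (223.1+57.4)/2 × 4 = 561.0
  Sum = 2731.475 ng/mL·h
F = (AUC_ev/D_ev)/(AUC_iv/D_iv) = (2731.475/1000)/(2860/250) = 2.731475/11.44 = 0.2388

F = 0.239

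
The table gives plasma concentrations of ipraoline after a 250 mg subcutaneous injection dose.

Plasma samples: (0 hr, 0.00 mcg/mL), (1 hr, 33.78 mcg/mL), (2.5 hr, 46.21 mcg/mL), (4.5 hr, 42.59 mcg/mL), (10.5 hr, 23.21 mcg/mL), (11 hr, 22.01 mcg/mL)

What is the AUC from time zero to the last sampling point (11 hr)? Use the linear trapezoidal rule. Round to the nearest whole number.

AUC = 374 mcg/mL·hr

Trapezoidal AUC_0→11:
  [0→1]: (0.00+33.78)/2 × 1 = 16.89
  [1→2.5]: (33.78+46.21)/2 × 1.5 = 59.9925
  [2.5→4.5]: (46.21+42.59)/2 × 2 = 88.8
  [4.5→10.5]: (42.59+23.21)/2 × 6 = 197.4
  [10.5→11]: (23.21+22.01)/2 × 0.5 = 11.305
  Sum = 374.3875 mcg/mL·hr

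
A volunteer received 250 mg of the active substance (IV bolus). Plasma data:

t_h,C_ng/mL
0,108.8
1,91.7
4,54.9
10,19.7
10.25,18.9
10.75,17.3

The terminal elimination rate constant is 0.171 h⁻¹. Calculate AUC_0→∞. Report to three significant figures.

Trapezoidal AUC_0→10.75:
  [0→1]: (108.8+91.7)/2 × 1 = 100.25
  [1→4]: (91.7+54.9)/2 × 3 = 219.9
  [4→10]: (54.9+19.7)/2 × 6 = 223.8
  [10→10.25]: (19.7+18.9)/2 × 0.25 = 4.825
  [10.25→10.75]: (18.9+17.3)/2 × 0.5 = 9.05
  Sum = 557.825 ng/mL·h
Extrapolated tail: C_last / k_e = 17.3 / 0.171 = 101.170
AUC_0→∞ = 557.825 + 101.170 = 658.995 ng/mL·h

AUC = 659 ng/mL·h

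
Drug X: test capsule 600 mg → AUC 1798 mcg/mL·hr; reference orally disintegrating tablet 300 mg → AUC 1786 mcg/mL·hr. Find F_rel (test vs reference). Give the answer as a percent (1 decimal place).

F_rel = (AUC_test/D_test) / (AUC_ref/D_ref)
      = (1798/600) / (1786/300)
      = 2.99667 / 5.95333 = 0.5034 = 50.34%

F_rel = 50.3%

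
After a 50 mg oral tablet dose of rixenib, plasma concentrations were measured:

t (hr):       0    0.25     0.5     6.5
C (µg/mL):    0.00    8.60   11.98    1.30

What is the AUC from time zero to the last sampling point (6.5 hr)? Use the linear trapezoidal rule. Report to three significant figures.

AUC = 43.5 µg/mL·hr

Trapezoidal AUC_0→6.5:
  [0→0.25]: (0.00+8.60)/2 × 0.25 = 1.075
  [0.25→0.5]: (8.60+11.98)/2 × 0.25 = 2.5725
  [0.5→6.5]: (11.98+1.30)/2 × 6 = 39.84
  Sum = 43.4875 µg/mL·hr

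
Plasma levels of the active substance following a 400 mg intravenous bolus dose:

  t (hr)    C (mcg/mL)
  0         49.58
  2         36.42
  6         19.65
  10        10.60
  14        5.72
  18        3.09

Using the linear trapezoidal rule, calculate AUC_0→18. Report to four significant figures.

AUC = 308.9 mcg/mL·hr

Trapezoidal AUC_0→18:
  [0→2]: (49.58+36.42)/2 × 2 = 86.0
  [2→6]: (36.42+19.65)/2 × 4 = 112.14
  [6→10]: (19.65+10.60)/2 × 4 = 60.5
  [10→14]: (10.60+5.72)/2 × 4 = 32.64
  [14→18]: (5.72+3.09)/2 × 4 = 17.62
  Sum = 308.9 mcg/mL·hr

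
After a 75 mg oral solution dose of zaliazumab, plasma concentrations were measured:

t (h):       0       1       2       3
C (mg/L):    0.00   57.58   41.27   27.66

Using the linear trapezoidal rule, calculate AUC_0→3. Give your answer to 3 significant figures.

Trapezoidal AUC_0→3:
  [0→1]: (0.00+57.58)/2 × 1 = 28.79
  [1→2]: (57.58+41.27)/2 × 1 = 49.425
  [2→3]: (41.27+27.66)/2 × 1 = 34.465
  Sum = 112.68 mg/L·h

AUC = 113 mg/L·h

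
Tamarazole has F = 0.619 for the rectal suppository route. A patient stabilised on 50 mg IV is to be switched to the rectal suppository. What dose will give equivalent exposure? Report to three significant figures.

For equal systemic exposure: F × D_ev = D_iv
D_ev = D_iv / F = 50 / 0.619 = 80.7754 mg

D_rectal = 80.8 mg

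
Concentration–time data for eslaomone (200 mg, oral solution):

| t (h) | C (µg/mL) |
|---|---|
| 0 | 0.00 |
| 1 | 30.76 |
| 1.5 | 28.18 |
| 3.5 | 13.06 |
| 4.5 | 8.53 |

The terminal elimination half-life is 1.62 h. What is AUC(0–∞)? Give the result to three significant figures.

AUC = 102 µg/mL·h

Trapezoidal AUC_0→4.5:
  [0→1]: (0.00+30.76)/2 × 1 = 15.38
  [1→1.5]: (30.76+28.18)/2 × 0.5 = 14.735
  [1.5→3.5]: (28.18+13.06)/2 × 2 = 41.24
  [3.5→4.5]: (13.06+8.53)/2 × 1 = 10.795
  Sum = 82.15 µg/mL·h
k_e = ln2 / t½ = 0.693147 / 1.62 = 0.4279 h^-1
Extrapolated tail: C_last / k_e = 8.53 / 0.4279 = 19.935
AUC_0→∞ = 82.15 + 19.935 = 102.085 µg/mL·h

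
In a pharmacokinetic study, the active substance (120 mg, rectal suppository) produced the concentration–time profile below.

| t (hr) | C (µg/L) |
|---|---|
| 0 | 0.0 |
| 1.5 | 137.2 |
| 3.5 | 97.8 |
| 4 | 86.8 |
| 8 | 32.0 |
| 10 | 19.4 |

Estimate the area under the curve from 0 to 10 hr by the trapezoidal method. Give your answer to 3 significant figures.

AUC = 673 µg/L·hr

Trapezoidal AUC_0→10:
  [0→1.5]: (0.0+137.2)/2 × 1.5 = 102.9
  [1.5→3.5]: (137.2+97.8)/2 × 2 = 235.0
  [3.5→4]: (97.8+86.8)/2 × 0.5 = 46.15
  [4→8]: (86.8+32.0)/2 × 4 = 237.6
  [8→10]: (32.0+19.4)/2 × 2 = 51.4
  Sum = 673.05 µg/L·hr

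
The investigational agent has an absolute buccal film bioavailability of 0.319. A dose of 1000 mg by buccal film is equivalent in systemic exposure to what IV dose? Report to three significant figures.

D_iv = 319 mg

Systemic exposure from an extravascular dose = F × D_ev, so the equivalent IV dose is F × D_ev.
D_iv = F × D_ev = 0.319 × 1000 = 319 mg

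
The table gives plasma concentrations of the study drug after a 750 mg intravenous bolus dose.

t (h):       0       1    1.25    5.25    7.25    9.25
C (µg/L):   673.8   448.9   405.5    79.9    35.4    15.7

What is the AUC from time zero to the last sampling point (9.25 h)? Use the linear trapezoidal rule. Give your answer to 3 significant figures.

Trapezoidal AUC_0→9.25:
  [0→1]: (673.8+448.9)/2 × 1 = 561.35
  [1→1.25]: (448.9+405.5)/2 × 0.25 = 106.8
  [1.25→5.25]: (405.5+79.9)/2 × 4 = 970.8
  [5.25→7.25]: (79.9+35.4)/2 × 2 = 115.3
  [7.25→9.25]: (35.4+15.7)/2 × 2 = 51.1
  Sum = 1805.35 µg/L·h

AUC = 1810 µg/L·h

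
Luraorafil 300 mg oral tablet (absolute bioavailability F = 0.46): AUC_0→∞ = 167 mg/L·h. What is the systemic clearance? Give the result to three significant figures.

CL = 0.826 L/h

CL = F × Dose / AUC_0→∞
   = 0.46 × 300 / 167 = 0.826347 L/h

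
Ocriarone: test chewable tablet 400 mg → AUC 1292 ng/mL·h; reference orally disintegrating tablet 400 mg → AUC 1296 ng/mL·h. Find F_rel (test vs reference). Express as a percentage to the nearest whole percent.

F_rel = (AUC_test/D_test) / (AUC_ref/D_ref)
      = (1292/400) / (1296/400)
      = 3.23 / 3.24 = 0.9969 = 99.69%

F_rel = 100%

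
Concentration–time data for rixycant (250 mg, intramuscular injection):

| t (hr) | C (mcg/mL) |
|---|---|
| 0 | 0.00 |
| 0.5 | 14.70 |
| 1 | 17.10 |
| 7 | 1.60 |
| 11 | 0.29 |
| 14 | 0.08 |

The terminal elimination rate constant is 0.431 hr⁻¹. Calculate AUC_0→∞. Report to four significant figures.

Trapezoidal AUC_0→14:
  [0→0.5]: (0.00+14.70)/2 × 0.5 = 3.675
  [0.5→1]: (14.70+17.10)/2 × 0.5 = 7.95
  [1→7]: (17.10+1.60)/2 × 6 = 56.1
  [7→11]: (1.60+0.29)/2 × 4 = 3.78
  [11→14]: (0.29+0.08)/2 × 3 = 0.555
  Sum = 72.06 mcg/mL·hr
Extrapolated tail: C_last / k_e = 0.08 / 0.431 = 0.186
AUC_0→∞ = 72.06 + 0.186 = 72.246 mcg/mL·hr

AUC = 72.25 mcg/mL·hr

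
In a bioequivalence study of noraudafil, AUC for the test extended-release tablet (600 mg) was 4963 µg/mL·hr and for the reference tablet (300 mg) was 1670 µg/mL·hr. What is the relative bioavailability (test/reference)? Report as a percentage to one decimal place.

F_rel = (AUC_test/D_test) / (AUC_ref/D_ref)
      = (4963/600) / (1670/300)
      = 8.27167 / 5.56667 = 1.4859 = 148.59%

F_rel = 148.6%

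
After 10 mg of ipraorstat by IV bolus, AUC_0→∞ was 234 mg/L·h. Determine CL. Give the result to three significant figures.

CL = Dose_iv / AUC_0→∞
   = 10 / 234 = 0.042735 L/h

CL = 0.0427 L/h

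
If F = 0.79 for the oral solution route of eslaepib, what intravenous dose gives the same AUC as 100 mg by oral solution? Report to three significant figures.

Systemic exposure from an extravascular dose = F × D_ev, so the equivalent IV dose is F × D_ev.
D_iv = F × D_ev = 0.79 × 100 = 79 mg

D_iv = 79.0 mg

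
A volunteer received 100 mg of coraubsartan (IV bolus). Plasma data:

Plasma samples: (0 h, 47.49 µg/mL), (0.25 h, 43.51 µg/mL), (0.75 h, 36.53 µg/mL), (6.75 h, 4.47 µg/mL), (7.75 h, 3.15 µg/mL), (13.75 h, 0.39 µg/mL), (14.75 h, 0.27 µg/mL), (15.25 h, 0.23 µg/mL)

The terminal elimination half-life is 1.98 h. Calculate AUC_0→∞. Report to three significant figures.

Trapezoidal AUC_0→15.25:
  [0→0.25]: (47.49+43.51)/2 × 0.25 = 11.375
  [0.25→0.75]: (43.51+36.53)/2 × 0.5 = 20.01
  [0.75→6.75]: (36.53+4.47)/2 × 6 = 123.0
  [6.75→7.75]: (4.47+3.15)/2 × 1 = 3.81
  [7.75→13.75]: (3.15+0.39)/2 × 6 = 10.62
  [13.75→14.75]: (0.39+0.27)/2 × 1 = 0.33
  [14.75→15.25]: (0.27+0.23)/2 × 0.5 = 0.125
  Sum = 169.27 µg/mL·h
k_e = ln2 / t½ = 0.693147 / 1.98 = 0.3501 h^-1
Extrapolated tail: C_last / k_e = 0.23 / 0.3501 = 0.657
AUC_0→∞ = 169.27 + 0.657 = 169.927 µg/mL·h

AUC = 170 µg/mL·h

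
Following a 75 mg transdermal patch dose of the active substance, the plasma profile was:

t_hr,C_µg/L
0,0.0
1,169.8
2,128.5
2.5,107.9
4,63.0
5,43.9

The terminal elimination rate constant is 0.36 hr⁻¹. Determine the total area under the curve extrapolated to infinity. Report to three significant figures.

AUC = 597 µg/L·hr

Trapezoidal AUC_0→5:
  [0→1]: (0.0+169.8)/2 × 1 = 84.9
  [1→2]: (169.8+128.5)/2 × 1 = 149.15
  [2→2.5]: (128.5+107.9)/2 × 0.5 = 59.1
  [2.5→4]: (107.9+63.0)/2 × 1.5 = 128.175
  [4→5]: (63.0+43.9)/2 × 1 = 53.45
  Sum = 474.775 µg/L·hr
Extrapolated tail: C_last / k_e = 43.9 / 0.36 = 121.944
AUC_0→∞ = 474.775 + 121.944 = 596.719 µg/L·hr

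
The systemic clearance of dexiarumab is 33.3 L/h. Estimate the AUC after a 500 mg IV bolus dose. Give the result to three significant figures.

AUC = 15.0 mg/L·h

AUC_0→∞ = Dose_iv / CL
        = 500 / 33.3 = 15.015 mg/L·h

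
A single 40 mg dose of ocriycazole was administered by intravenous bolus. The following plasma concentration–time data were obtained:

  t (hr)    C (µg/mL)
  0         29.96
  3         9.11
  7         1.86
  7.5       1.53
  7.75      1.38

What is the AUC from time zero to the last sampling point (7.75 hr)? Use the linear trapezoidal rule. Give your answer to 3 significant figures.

AUC = 81.8 µg/mL·hr

Trapezoidal AUC_0→7.75:
  [0→3]: (29.96+9.11)/2 × 3 = 58.605
  [3→7]: (9.11+1.86)/2 × 4 = 21.94
  [7→7.5]: (1.86+1.53)/2 × 0.5 = 0.8475
  [7.5→7.75]: (1.53+1.38)/2 × 0.25 = 0.36375
  Sum = 81.75625 µg/mL·hr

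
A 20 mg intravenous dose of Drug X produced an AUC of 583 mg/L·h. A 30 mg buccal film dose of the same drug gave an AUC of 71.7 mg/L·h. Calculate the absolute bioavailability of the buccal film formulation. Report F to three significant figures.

F = 0.0820

F = (AUC_ev / D_ev) / (AUC_iv / D_iv)
  = (71.7/30) / (583/20)
  = 2.39 / 29.15 = 0.0820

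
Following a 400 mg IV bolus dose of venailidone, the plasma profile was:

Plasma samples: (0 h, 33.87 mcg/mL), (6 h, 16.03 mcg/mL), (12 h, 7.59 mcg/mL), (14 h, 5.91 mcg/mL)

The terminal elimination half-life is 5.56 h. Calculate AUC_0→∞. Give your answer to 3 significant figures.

Trapezoidal AUC_0→14:
  [0→6]: (33.87+16.03)/2 × 6 = 149.7
  [6→12]: (16.03+7.59)/2 × 6 = 70.86
  [12→14]: (7.59+5.91)/2 × 2 = 13.5
  Sum = 234.06 mcg/mL·h
k_e = ln2 / t½ = 0.693147 / 5.56 = 0.1247 h^-1
Extrapolated tail: C_last / k_e = 5.91 / 0.1247 = 47.394
AUC_0→∞ = 234.06 + 47.394 = 281.454 mcg/mL·h

AUC = 281 mcg/mL·h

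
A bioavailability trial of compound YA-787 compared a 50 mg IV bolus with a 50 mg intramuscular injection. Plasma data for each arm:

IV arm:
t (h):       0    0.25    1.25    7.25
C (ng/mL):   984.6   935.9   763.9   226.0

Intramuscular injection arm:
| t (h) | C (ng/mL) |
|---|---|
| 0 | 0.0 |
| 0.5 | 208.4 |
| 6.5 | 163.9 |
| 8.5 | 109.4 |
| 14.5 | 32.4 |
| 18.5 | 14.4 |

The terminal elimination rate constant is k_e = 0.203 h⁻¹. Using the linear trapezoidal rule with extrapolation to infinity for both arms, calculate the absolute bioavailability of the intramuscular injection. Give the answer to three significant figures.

F = 0.393

Trapezoidal AUC_0→7.25 (IV):
  [0→0.25]: (984.6+935.9)/2 × 0.25 = 240.0625
  [0.25→1.25]: (935.9+763.9)/2 × 1 = 849.9
  [1.25→7.25]: (763.9+226.0)/2 × 6 = 2969.7
  Sum = 4059.6625 ng/mL·h
IV tail: 226.0/0.203 = 1113.300; AUC_iv,0→∞ = 4059.6625 + 1113.300 = 5172.9625 ng/mL·h
Trapezoidal AUC_0→18.5 (intramuscular injection):
  [0→0.5]: (0.0+208.4)/2 × 0.5 = 52.1
  [0.5→6.5]: (208.4+163.9)/2 × 6 = 1116.9
  [6.5→8.5]: (163.9+109.4)/2 × 2 = 273.3
  [8.5→14.5]: (109.4+32.4)/2 × 6 = 425.4
  [14.5→18.5]: (32.4+14.4)/2 × 4 = 93.6
  Sum = 1961.3 ng/mL·h
intramuscular injection tail: 14.4/0.203 = 70.936; AUC_ev,0→∞ = 1961.3 + 70.936 = 2032.236 ng/mL·h
F = (AUC_ev/D_ev)/(AUC_iv/D_iv) = (2032.236/50)/(5172.9625/50) = 40.64472/103.45925 = 0.3929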